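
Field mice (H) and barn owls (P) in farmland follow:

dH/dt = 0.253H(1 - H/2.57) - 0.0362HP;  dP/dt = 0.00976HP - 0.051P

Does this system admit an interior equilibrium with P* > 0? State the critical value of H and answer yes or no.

Threshold H = 5.23; K < 5.23, so no, the predator goes extinct.

The predator equation gives dP/dt > 0 only when H > 0.051/0.00976 = 5.23.
Without the predator, H → K = 2.57. Since 2.57 < 5.23, the predator cannot invade.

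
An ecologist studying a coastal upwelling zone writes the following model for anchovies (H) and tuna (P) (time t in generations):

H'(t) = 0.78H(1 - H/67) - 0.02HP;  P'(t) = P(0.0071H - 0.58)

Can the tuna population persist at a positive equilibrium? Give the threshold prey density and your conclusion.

The predator equation gives dP/dt > 0 only when H > 0.58/0.0071 = 81.7.
Without the predator, H → K = 67. Since 67 < 81.7, the predator cannot invade.

Threshold H = 81.7; K < 81.7, so no, the predator goes extinct.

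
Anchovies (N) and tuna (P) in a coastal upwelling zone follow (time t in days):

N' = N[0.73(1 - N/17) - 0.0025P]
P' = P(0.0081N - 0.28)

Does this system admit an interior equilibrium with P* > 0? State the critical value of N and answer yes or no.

Threshold N = 34.6; K < 34.6, so no, the predator goes extinct.

The predator equation gives dP/dt > 0 only when N > 0.28/0.0081 = 34.6.
Without the predator, N → K = 17. Since 17 < 34.6, the predator cannot invade.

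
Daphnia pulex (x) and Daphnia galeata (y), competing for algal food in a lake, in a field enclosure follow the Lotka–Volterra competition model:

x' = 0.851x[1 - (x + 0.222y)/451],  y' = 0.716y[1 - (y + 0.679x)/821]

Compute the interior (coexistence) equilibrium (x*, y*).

x* ≈ 316, y* ≈ 606

Setting both brackets to zero gives the nullclines x + 0.222y = 451 and 0.679x + y = 821.
Substituting y = 821 - 0.679x into the first: x(1 - 0.222·0.679) = 451 - 0.222·821.
So x* = 269/0.849 = 316, and then y* = 821 - 0.679·316 = 606.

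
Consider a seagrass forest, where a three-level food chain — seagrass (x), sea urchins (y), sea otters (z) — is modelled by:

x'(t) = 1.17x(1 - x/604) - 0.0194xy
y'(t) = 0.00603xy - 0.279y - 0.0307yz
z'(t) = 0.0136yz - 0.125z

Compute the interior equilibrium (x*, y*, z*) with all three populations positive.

From dz/dt = 0: 0.0136y* = 0.125, so y* = 9.19.
From dx/dt = 0: 1.17(1 - x*/604) = 0.0194·9.19, giving x* = 604·(1 - 0.152) = 512.
From dy/dt = 0: 0.00603·512 - 0.279 = 0.0307z*, so z* = 2.81/0.0307 = 91.5.

x* ≈ 512, y* ≈ 9.19, z* ≈ 91.5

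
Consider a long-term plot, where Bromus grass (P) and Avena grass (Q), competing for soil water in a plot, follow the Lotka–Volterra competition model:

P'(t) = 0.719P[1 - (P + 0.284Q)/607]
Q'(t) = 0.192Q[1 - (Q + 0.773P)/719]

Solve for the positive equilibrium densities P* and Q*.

Setting both brackets to zero gives the nullclines P + 0.284Q = 607 and 0.773P + Q = 719.
Substituting Q = 719 - 0.773P into the first: P(1 - 0.284·0.773) = 607 - 0.284·719.
So P* = 403/0.78 = 516, and then Q* = 719 - 0.773·516 = 320.

P* ≈ 516, Q* ≈ 320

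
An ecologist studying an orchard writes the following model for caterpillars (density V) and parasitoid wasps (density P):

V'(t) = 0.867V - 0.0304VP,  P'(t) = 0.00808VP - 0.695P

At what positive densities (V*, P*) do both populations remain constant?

V* ≈ 86, P* ≈ 28.5

Set dP/dt = 0 with P > 0: 0.00808V - 0.695 = 0, so V* = 0.695/0.00808 = 86.
Set dV/dt = 0 with V > 0: 0.867 - 0.0304P = 0, so P* = 0.867/0.0304 = 28.5.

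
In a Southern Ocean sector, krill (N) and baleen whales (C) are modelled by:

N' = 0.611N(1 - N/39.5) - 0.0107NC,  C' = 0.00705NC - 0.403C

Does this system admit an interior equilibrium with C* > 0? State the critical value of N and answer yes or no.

Threshold N = 57.2; K < 57.2, so no, the predator goes extinct.

The predator equation gives dC/dt > 0 only when N > 0.403/0.00705 = 57.2.
Without the predator, N → K = 39.5. Since 39.5 < 57.2, the predator cannot invade.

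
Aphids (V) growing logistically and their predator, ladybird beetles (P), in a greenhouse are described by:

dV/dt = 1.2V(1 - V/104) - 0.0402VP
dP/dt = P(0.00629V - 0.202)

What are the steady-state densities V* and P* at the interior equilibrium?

V* ≈ 32.1, P* ≈ 20.6

From dP/dt = 0 with P > 0: 0.00629V* = 0.202, so V* = 32.1.
Substitute into dV/dt = 0: 1.2(1 - 32.1/104) = 0.0402P*.
The bracket is 0.691, giving P* = 0.829/0.0402 = 20.6.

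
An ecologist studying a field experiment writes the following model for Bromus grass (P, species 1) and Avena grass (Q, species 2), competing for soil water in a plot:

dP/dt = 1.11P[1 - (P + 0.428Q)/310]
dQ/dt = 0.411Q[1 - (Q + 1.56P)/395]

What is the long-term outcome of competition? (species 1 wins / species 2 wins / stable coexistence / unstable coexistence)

Compare the nullcline intercepts: K1/α12 = 310/0.428 = 724 > K2 = 395; K2/α21 = 395/1.56 = 253 < K1 = 310.
Since the inequalities point opposite ways, species 1 can invade but species 2 cannot.

species 1 excludes species 2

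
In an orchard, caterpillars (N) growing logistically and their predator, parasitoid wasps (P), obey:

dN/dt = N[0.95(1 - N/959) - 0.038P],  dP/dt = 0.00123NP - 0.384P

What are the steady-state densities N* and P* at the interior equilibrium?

N* ≈ 312, P* ≈ 16.9

From dP/dt = 0 with P > 0: 0.00123N* = 0.384, so N* = 312.
Substitute into dN/dt = 0: 0.95(1 - 312/959) = 0.038P*.
The bracket is 0.674, giving P* = 0.641/0.038 = 16.9.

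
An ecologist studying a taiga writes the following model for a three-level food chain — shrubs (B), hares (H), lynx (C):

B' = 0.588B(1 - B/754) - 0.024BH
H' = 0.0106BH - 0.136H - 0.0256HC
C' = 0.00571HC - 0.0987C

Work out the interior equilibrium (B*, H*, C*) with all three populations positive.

From dC/dt = 0: 0.00571H* = 0.0987, so H* = 17.3.
From dB/dt = 0: 0.588(1 - B*/754) = 0.024·17.3, giving B* = 754·(1 - 0.706) = 222.
From dH/dt = 0: 0.0106·222 - 0.136 = 0.0256C*, so C* = 2.22/0.0256 = 86.6.

B* ≈ 222, H* ≈ 17.3, C* ≈ 86.6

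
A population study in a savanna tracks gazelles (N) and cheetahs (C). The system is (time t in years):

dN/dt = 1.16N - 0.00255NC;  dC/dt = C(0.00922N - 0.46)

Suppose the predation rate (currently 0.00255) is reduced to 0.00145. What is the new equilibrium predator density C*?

At the interior fixed point, setting dN/dt = 0 with N > 0 fixes C* = (prey growth rate)/(NC coefficient) — independent of the other coefficients.
With the change, C* = 1.16/0.00145 = 800; it rises from 455.

C* ≈ 800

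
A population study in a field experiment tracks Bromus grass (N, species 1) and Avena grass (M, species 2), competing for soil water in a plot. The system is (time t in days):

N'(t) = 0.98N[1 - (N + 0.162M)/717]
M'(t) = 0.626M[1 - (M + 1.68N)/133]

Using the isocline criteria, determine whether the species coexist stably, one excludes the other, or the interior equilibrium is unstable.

species 1 excludes species 2

Compare the nullcline intercepts: K1/α12 = 717/0.162 = 4430 > K2 = 133; K2/α21 = 133/1.68 = 79.2 < K1 = 717.
Since the inequalities point opposite ways, species 1 can invade but species 2 cannot.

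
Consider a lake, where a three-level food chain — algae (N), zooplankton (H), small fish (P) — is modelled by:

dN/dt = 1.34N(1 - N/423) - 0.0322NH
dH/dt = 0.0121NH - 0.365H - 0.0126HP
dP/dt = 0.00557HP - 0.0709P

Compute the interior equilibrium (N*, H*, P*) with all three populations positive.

From dP/dt = 0: 0.00557H* = 0.0709, so H* = 12.7.
From dN/dt = 0: 1.34(1 - N*/423) = 0.0322·12.7, giving N* = 423·(1 - 0.306) = 294.
From dH/dt = 0: 0.0121·294 - 0.365 = 0.0126P*, so P* = 3.19/0.0126 = 253.

N* ≈ 294, H* ≈ 12.7, P* ≈ 253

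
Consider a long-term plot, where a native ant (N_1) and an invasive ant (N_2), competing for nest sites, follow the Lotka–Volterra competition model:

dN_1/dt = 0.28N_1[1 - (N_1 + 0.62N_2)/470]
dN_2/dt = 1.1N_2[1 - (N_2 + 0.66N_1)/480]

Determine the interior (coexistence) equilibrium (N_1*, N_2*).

N_1* ≈ 292, N_2* ≈ 287

Setting both brackets to zero gives the nullclines N_1 + 0.62N_2 = 470 and 0.66N_1 + N_2 = 480.
Substituting N_2 = 480 - 0.66N_1 into the first: N_1(1 - 0.62·0.66) = 470 - 0.62·480.
So N_1* = 172/0.591 = 292, and then N_2* = 480 - 0.66·292 = 287.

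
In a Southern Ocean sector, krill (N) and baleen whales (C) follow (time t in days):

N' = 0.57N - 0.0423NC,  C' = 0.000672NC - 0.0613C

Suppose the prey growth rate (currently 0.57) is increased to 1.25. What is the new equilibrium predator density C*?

C* ≈ 29.6

At the interior fixed point, setting dN/dt = 0 with N > 0 fixes C* = (prey growth rate)/(NC coefficient) — independent of the other coefficients.
With the change, C* = 1.25/0.0423 = 29.6; it rises from 13.5.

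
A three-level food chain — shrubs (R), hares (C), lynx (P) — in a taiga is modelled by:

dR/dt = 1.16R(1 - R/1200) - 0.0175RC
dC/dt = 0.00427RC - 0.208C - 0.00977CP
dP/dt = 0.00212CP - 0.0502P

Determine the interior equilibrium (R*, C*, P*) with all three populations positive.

From dP/dt = 0: 0.00212C* = 0.0502, so C* = 23.7.
From dR/dt = 0: 1.16(1 - R*/1200) = 0.0175·23.7, giving R* = 1200·(1 - 0.357) = 771.
From dC/dt = 0: 0.00427·771 - 0.208 = 0.00977P*, so P* = 3.09/0.00977 = 316.

R* ≈ 771, C* ≈ 23.7, P* ≈ 316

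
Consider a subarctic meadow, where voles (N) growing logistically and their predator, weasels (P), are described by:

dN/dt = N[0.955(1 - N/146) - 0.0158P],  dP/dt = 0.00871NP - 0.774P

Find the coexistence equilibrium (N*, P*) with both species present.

From dP/dt = 0 with P > 0: 0.00871N* = 0.774, so N* = 88.9.
Substitute into dN/dt = 0: 0.955(1 - 88.9/146) = 0.0158P*.
The bracket is 0.391, giving P* = 0.374/0.0158 = 23.7.

N* ≈ 88.9, P* ≈ 23.7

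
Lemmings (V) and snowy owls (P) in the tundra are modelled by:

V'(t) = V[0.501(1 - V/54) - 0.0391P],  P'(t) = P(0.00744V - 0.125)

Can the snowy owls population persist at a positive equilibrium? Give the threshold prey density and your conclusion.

Threshold V = 16.8; K > 16.8, so yes, the predator persists.

The predator equation gives dP/dt > 0 only when V > 0.125/0.00744 = 16.8.
Without the predator, V → K = 54. Since 54 > 16.8, the predator can invade and persist.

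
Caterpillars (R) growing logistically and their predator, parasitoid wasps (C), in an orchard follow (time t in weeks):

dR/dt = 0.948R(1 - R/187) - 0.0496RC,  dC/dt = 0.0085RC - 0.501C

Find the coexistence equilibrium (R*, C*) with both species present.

R* ≈ 58.9, C* ≈ 13.1

From dC/dt = 0 with C > 0: 0.0085R* = 0.501, so R* = 58.9.
Substitute into dR/dt = 0: 0.948(1 - 58.9/187) = 0.0496C*.
The bracket is 0.685, giving C* = 0.649/0.0496 = 13.1.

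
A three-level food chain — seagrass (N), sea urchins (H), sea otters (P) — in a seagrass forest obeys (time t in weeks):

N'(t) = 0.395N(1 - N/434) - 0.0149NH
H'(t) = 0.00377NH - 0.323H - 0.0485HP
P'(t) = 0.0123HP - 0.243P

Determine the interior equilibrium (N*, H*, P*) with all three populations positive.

N* ≈ 111, H* ≈ 19.8, P* ≈ 1.94

From dP/dt = 0: 0.0123H* = 0.243, so H* = 19.8.
From dN/dt = 0: 0.395(1 - N*/434) = 0.0149·19.8, giving N* = 434·(1 - 0.745) = 111.
From dH/dt = 0: 0.00377·111 - 0.323 = 0.0485P*, so P* = 0.0938/0.0485 = 1.94.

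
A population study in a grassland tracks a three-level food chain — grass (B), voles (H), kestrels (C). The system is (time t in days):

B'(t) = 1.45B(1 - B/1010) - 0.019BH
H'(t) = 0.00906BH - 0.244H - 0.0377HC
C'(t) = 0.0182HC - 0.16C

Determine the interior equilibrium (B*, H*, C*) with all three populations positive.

From dC/dt = 0: 0.0182H* = 0.16, so H* = 8.79.
From dB/dt = 0: 1.45(1 - B*/1010) = 0.019·8.79, giving B* = 1010·(1 - 0.115) = 894.
From dH/dt = 0: 0.00906·894 - 0.244 = 0.0377C*, so C* = 7.85/0.0377 = 208.

B* ≈ 894, H* ≈ 8.79, C* ≈ 208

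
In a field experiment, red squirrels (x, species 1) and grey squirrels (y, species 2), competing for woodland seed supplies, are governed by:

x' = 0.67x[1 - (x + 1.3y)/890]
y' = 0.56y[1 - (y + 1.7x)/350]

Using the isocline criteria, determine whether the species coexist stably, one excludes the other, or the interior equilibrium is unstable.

species 1 excludes species 2

Compare the nullcline intercepts: K1/α12 = 890/1.3 = 685 > K2 = 350; K2/α21 = 350/1.7 = 206 < K1 = 890.
Since the inequalities point opposite ways, species 1 can invade but species 2 cannot.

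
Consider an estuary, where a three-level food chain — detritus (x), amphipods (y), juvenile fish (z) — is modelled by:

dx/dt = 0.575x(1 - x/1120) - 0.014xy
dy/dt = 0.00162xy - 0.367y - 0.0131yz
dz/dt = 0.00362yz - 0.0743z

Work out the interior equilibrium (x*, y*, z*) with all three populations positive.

From dz/dt = 0: 0.00362y* = 0.0743, so y* = 20.5.
From dx/dt = 0: 0.575(1 - x*/1120) = 0.014·20.5, giving x* = 1120·(1 - 0.5) = 560.
From dy/dt = 0: 0.00162·560 - 0.367 = 0.0131z*, so z* = 0.541/0.0131 = 41.3.

x* ≈ 560, y* ≈ 20.5, z* ≈ 41.3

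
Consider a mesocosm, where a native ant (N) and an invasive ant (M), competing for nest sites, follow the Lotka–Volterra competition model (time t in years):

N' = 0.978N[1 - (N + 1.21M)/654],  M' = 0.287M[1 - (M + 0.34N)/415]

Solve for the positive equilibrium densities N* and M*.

N* ≈ 258, M* ≈ 327

Setting both brackets to zero gives the nullclines N + 1.21M = 654 and 0.34N + M = 415.
Substituting M = 415 - 0.34N into the first: N(1 - 1.21·0.34) = 654 - 1.21·415.
So N* = 152/0.589 = 258, and then M* = 415 - 0.34·258 = 327.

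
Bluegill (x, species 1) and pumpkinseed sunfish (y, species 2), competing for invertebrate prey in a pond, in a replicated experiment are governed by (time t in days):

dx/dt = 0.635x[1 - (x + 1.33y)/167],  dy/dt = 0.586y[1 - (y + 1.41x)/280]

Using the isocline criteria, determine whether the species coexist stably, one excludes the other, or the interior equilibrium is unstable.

Compare the nullcline intercepts: K1/α12 = 167/1.33 = 126 < K2 = 280; K2/α21 = 280/1.41 = 199 > K1 = 167.
Since the inequalities point opposite ways, species 2 can invade but species 1 cannot.

species 2 excludes species 1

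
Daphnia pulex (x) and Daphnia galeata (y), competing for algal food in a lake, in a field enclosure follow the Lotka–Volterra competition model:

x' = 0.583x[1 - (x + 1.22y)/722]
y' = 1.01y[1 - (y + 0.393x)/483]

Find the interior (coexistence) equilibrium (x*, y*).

x* ≈ 255, y* ≈ 383

Setting both brackets to zero gives the nullclines x + 1.22y = 722 and 0.393x + y = 483.
Substituting y = 483 - 0.393x into the first: x(1 - 1.22·0.393) = 722 - 1.22·483.
So x* = 133/0.521 = 255, and then y* = 483 - 0.393·255 = 383.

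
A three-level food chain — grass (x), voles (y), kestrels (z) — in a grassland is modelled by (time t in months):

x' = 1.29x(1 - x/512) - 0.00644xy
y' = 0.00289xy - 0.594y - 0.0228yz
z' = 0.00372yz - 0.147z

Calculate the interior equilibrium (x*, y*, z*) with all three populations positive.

x* ≈ 411, y* ≈ 39.5, z* ≈ 26

From dz/dt = 0: 0.00372y* = 0.147, so y* = 39.5.
From dx/dt = 0: 1.29(1 - x*/512) = 0.00644·39.5, giving x* = 512·(1 - 0.197) = 411.
From dy/dt = 0: 0.00289·411 - 0.594 = 0.0228z*, so z* = 0.594/0.0228 = 26.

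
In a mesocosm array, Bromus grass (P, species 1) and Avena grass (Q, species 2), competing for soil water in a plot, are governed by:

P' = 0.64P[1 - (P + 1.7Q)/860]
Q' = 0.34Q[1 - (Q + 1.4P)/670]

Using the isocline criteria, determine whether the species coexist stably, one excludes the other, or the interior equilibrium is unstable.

Compare the nullcline intercepts: K1/α12 = 860/1.7 = 506 < K2 = 670; K2/α21 = 670/1.4 = 479 < K1 = 860.
Since both are reversed, neither can invade when rare; the interior point is a saddle.

unstable coexistence (outcome depends on initial conditions)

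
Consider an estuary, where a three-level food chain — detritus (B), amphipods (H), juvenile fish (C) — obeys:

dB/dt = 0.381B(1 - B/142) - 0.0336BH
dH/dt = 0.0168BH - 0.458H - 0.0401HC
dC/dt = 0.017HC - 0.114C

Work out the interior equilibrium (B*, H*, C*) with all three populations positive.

B* ≈ 58, H* ≈ 6.71, C* ≈ 12.9

From dC/dt = 0: 0.017H* = 0.114, so H* = 6.71.
From dB/dt = 0: 0.381(1 - B*/142) = 0.0336·6.71, giving B* = 142·(1 - 0.591) = 58.
From dH/dt = 0: 0.0168·58 - 0.458 = 0.0401C*, so C* = 0.517/0.0401 = 12.9.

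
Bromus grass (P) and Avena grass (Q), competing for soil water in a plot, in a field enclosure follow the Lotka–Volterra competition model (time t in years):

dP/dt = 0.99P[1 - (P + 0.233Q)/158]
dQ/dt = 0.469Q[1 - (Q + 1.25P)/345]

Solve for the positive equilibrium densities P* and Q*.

Setting both brackets to zero gives the nullclines P + 0.233Q = 158 and 1.25P + Q = 345.
Substituting Q = 345 - 1.25P into the first: P(1 - 0.233·1.25) = 158 - 0.233·345.
So P* = 77.6/0.709 = 110, and then Q* = 345 - 1.25·110 = 208.

P* ≈ 110, Q* ≈ 208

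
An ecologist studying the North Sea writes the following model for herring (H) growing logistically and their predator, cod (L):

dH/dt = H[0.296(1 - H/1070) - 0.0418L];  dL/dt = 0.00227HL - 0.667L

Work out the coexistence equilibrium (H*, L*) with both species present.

From dL/dt = 0 with L > 0: 0.00227H* = 0.667, so H* = 294.
Substitute into dH/dt = 0: 0.296(1 - 294/1070) = 0.0418L*.
The bracket is 0.725, giving L* = 0.215/0.0418 = 5.14.

H* ≈ 294, L* ≈ 5.14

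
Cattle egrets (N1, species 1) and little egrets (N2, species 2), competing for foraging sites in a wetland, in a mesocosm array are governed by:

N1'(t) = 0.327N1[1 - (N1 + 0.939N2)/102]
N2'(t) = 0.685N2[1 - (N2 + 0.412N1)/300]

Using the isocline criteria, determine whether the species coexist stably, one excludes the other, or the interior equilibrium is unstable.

species 2 excludes species 1

Compare the nullcline intercepts: K1/α12 = 102/0.939 = 109 < K2 = 300; K2/α21 = 300/0.412 = 728 > K1 = 102.
Since the inequalities point opposite ways, species 2 can invade but species 1 cannot.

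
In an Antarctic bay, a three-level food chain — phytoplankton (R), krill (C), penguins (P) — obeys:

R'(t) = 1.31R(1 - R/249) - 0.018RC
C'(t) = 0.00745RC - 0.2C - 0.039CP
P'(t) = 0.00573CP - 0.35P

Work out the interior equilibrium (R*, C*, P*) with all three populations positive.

R* ≈ 40, C* ≈ 61.1, P* ≈ 2.52

From dP/dt = 0: 0.00573C* = 0.35, so C* = 61.1.
From dR/dt = 0: 1.31(1 - R*/249) = 0.018·61.1, giving R* = 249·(1 - 0.839) = 40.
From dC/dt = 0: 0.00745·40 - 0.2 = 0.039P*, so P* = 0.0981/0.039 = 2.52.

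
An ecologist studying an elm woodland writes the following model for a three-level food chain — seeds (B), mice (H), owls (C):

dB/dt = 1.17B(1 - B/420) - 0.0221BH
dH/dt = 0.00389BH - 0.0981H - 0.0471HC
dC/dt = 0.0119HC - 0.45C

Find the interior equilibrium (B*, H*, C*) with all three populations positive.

B* ≈ 120, H* ≈ 37.8, C* ≈ 7.83

From dC/dt = 0: 0.0119H* = 0.45, so H* = 37.8.
From dB/dt = 0: 1.17(1 - B*/420) = 0.0221·37.8, giving B* = 420·(1 - 0.714) = 120.
From dH/dt = 0: 0.00389·120 - 0.0981 = 0.0471C*, so C* = 0.369/0.0471 = 7.83.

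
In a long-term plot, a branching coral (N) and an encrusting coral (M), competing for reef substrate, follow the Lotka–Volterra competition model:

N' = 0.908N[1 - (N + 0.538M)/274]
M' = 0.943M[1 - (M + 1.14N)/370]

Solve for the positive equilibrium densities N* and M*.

Setting both brackets to zero gives the nullclines N + 0.538M = 274 and 1.14N + M = 370.
Substituting M = 370 - 1.14N into the first: N(1 - 0.538·1.14) = 274 - 0.538·370.
So N* = 74.9/0.387 = 194, and then M* = 370 - 1.14·194 = 149.

N* ≈ 194, M* ≈ 149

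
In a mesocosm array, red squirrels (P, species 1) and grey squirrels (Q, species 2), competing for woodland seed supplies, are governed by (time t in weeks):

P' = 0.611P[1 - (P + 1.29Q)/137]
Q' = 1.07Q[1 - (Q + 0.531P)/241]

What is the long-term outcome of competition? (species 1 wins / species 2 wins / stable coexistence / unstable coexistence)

Compare the nullcline intercepts: K1/α12 = 137/1.29 = 106 < K2 = 241; K2/α21 = 241/0.531 = 454 > K1 = 137.
Since the inequalities point opposite ways, species 2 can invade but species 1 cannot.

species 2 excludes species 1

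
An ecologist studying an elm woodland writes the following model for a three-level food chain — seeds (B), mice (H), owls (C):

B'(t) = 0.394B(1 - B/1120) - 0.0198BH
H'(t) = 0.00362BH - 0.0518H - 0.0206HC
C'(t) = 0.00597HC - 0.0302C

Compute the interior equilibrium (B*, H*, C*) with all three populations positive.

From dC/dt = 0: 0.00597H* = 0.0302, so H* = 5.06.
From dB/dt = 0: 0.394(1 - B*/1120) = 0.0198·5.06, giving B* = 1120·(1 - 0.254) = 835.
From dH/dt = 0: 0.00362·835 - 0.0518 = 0.0206C*, so C* = 2.97/0.0206 = 144.

B* ≈ 835, H* ≈ 5.06, C* ≈ 144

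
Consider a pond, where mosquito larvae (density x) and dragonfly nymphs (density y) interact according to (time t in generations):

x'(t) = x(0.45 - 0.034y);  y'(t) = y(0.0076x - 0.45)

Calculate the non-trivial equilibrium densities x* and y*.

Set dy/dt = 0 with y > 0: 0.0076x - 0.45 = 0, so x* = 0.45/0.0076 = 59.2.
Set dx/dt = 0 with x > 0: 0.45 - 0.034y = 0, so y* = 0.45/0.034 = 13.2.

x* ≈ 59.2, y* ≈ 13.2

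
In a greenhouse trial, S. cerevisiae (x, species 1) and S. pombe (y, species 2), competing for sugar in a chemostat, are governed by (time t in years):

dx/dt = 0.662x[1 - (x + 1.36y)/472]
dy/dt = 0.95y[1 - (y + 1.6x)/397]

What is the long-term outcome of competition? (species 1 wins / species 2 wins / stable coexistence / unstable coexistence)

Compare the nullcline intercepts: K1/α12 = 472/1.36 = 347 < K2 = 397; K2/α21 = 397/1.6 = 248 < K1 = 472.
Since both are reversed, neither can invade when rare; the interior point is a saddle.

unstable coexistence (outcome depends on initial conditions)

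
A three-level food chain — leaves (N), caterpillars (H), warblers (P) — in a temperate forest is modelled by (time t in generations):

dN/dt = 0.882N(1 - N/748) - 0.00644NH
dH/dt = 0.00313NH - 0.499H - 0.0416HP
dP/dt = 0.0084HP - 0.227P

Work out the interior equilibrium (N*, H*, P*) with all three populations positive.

N* ≈ 600, H* ≈ 27, P* ≈ 33.2

From dP/dt = 0: 0.0084H* = 0.227, so H* = 27.
From dN/dt = 0: 0.882(1 - N*/748) = 0.00644·27, giving N* = 748·(1 - 0.197) = 600.
From dH/dt = 0: 0.00313·600 - 0.499 = 0.0416P*, so P* = 1.38/0.0416 = 33.2.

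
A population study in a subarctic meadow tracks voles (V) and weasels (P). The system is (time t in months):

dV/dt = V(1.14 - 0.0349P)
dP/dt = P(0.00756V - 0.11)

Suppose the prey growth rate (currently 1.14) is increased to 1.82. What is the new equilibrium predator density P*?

At the interior fixed point, setting dV/dt = 0 with V > 0 fixes P* = (prey growth rate)/(VP coefficient) — independent of the other coefficients.
With the change, P* = 1.82/0.0349 = 52.1; it rises from 32.7.

P* ≈ 52.1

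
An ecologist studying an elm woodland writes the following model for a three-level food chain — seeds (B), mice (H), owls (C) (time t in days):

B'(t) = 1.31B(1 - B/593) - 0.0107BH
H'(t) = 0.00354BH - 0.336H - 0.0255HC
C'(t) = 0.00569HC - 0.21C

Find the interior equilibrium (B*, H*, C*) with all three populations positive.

B* ≈ 414, H* ≈ 36.9, C* ≈ 44.3

From dC/dt = 0: 0.00569H* = 0.21, so H* = 36.9.
From dB/dt = 0: 1.31(1 - B*/593) = 0.0107·36.9, giving B* = 593·(1 - 0.301) = 414.
From dH/dt = 0: 0.00354·414 - 0.336 = 0.0255C*, so C* = 1.13/0.0255 = 44.3.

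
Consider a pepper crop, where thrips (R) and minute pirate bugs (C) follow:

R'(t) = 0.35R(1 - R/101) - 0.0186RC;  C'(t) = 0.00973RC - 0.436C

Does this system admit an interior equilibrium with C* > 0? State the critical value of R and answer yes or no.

The predator equation gives dC/dt > 0 only when R > 0.436/0.00973 = 44.8.
Without the predator, R → K = 101. Since 101 > 44.8, the predator can invade and persist.

Threshold R = 44.8; K > 44.8, so yes, the predator persists.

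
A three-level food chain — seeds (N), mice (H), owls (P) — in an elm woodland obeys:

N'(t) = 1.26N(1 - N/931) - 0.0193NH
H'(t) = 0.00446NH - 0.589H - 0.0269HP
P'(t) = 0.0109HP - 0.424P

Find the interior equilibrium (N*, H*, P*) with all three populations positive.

N* ≈ 376, H* ≈ 38.9, P* ≈ 40.5

From dP/dt = 0: 0.0109H* = 0.424, so H* = 38.9.
From dN/dt = 0: 1.26(1 - N*/931) = 0.0193·38.9, giving N* = 931·(1 - 0.596) = 376.
From dH/dt = 0: 0.00446·376 - 0.589 = 0.0269P*, so P* = 1.09/0.0269 = 40.5.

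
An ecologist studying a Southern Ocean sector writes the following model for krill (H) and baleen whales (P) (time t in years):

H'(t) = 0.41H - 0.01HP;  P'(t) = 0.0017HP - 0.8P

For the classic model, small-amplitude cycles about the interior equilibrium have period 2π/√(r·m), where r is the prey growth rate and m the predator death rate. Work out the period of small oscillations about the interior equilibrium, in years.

Here r = 0.41 and m = 0.8, so r·m = 0.328.
ω = √0.328 = 0.573 per year, hence T = 2π/ω ≈ 11 years.

T ≈ 11 years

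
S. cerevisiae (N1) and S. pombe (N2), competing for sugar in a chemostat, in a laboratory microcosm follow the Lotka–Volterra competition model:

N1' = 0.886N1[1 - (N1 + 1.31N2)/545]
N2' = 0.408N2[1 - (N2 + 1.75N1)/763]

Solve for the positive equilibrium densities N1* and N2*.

N1* ≈ 352, N2* ≈ 148

Setting both brackets to zero gives the nullclines N1 + 1.31N2 = 545 and 1.75N1 + N2 = 763.
Substituting N2 = 763 - 1.75N1 into the first: N1(1 - 1.31·1.75) = 545 - 1.31·763.
So N1* = -455/-1.29 = 352, and then N2* = 763 - 1.75·352 = 148.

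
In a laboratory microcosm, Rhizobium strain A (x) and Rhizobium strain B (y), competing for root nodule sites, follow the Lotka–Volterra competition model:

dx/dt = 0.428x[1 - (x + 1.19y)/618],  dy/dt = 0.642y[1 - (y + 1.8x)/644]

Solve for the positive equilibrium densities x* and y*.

Setting both brackets to zero gives the nullclines x + 1.19y = 618 and 1.8x + y = 644.
Substituting y = 644 - 1.8x into the first: x(1 - 1.19·1.8) = 618 - 1.19·644.
So x* = -148/-1.14 = 130, and then y* = 644 - 1.8·130 = 410.

x* ≈ 130, y* ≈ 410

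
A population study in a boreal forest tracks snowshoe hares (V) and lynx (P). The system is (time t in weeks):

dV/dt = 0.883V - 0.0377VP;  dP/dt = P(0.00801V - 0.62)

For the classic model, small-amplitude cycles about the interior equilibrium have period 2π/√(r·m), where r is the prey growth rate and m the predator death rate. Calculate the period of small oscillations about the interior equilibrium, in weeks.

Here r = 0.883 and m = 0.62, so r·m = 0.547.
ω = √0.547 = 0.74 per week, hence T = 2π/ω ≈ 8.49 weeks.

T ≈ 8.49 weeks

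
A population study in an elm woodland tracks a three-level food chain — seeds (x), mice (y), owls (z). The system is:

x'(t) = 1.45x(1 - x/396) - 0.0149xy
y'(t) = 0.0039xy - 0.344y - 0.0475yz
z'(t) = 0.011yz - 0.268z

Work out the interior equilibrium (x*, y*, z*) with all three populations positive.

From dz/dt = 0: 0.011y* = 0.268, so y* = 24.4.
From dx/dt = 0: 1.45(1 - x*/396) = 0.0149·24.4, giving x* = 396·(1 - 0.25) = 297.
From dy/dt = 0: 0.0039·297 - 0.344 = 0.0475z*, so z* = 0.814/0.0475 = 17.1.

x* ≈ 297, y* ≈ 24.4, z* ≈ 17.1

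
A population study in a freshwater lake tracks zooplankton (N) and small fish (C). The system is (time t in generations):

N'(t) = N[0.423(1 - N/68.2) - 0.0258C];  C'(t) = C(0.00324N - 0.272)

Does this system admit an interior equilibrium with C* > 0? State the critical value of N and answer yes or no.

Threshold N = 84; K < 84, so no, the predator goes extinct.

The predator equation gives dC/dt > 0 only when N > 0.272/0.00324 = 84.
Without the predator, N → K = 68.2. Since 68.2 < 84, the predator cannot invade.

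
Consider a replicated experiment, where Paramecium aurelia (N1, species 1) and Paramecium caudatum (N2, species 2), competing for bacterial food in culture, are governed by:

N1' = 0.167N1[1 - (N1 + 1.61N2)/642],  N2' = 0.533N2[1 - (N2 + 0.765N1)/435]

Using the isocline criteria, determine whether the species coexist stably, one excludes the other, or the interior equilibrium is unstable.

Compare the nullcline intercepts: K1/α12 = 642/1.61 = 399 < K2 = 435; K2/α21 = 435/0.765 = 569 < K1 = 642.
Since both are reversed, neither can invade when rare; the interior point is a saddle.

unstable coexistence (outcome depends on initial conditions)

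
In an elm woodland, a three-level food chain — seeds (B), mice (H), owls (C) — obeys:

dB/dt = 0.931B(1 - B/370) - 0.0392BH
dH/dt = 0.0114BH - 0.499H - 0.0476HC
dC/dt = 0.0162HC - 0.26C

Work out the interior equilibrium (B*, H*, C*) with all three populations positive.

B* ≈ 120, H* ≈ 16, C* ≈ 18.2

From dC/dt = 0: 0.0162H* = 0.26, so H* = 16.
From dB/dt = 0: 0.931(1 - B*/370) = 0.0392·16, giving B* = 370·(1 - 0.676) = 120.
From dH/dt = 0: 0.0114·120 - 0.499 = 0.0476C*, so C* = 0.869/0.0476 = 18.2.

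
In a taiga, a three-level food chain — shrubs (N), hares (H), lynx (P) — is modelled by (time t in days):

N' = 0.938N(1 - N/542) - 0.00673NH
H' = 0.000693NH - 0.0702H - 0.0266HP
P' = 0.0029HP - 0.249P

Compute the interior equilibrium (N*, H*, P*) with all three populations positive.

From dP/dt = 0: 0.0029H* = 0.249, so H* = 85.9.
From dN/dt = 0: 0.938(1 - N*/542) = 0.00673·85.9, giving N* = 542·(1 - 0.616) = 208.
From dH/dt = 0: 0.000693·208 - 0.0702 = 0.0266P*, so P* = 0.074/0.0266 = 2.78.

N* ≈ 208, H* ≈ 85.9, P* ≈ 2.78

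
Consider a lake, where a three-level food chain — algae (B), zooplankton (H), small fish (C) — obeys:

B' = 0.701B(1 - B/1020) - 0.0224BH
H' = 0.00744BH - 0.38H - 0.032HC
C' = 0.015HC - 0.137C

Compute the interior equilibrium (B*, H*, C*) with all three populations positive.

From dC/dt = 0: 0.015H* = 0.137, so H* = 9.13.
From dB/dt = 0: 0.701(1 - B*/1020) = 0.0224·9.13, giving B* = 1020·(1 - 0.292) = 722.
From dH/dt = 0: 0.00744·722 - 0.38 = 0.032C*, so C* = 4.99/0.032 = 156.

B* ≈ 722, H* ≈ 9.13, C* ≈ 156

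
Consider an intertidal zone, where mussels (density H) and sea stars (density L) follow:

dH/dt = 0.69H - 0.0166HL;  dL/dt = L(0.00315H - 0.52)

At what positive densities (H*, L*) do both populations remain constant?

H* ≈ 165, L* ≈ 41.6

Set dL/dt = 0 with L > 0: 0.00315H - 0.52 = 0, so H* = 0.52/0.00315 = 165.
Set dH/dt = 0 with H > 0: 0.69 - 0.0166L = 0, so L* = 0.69/0.0166 = 41.6.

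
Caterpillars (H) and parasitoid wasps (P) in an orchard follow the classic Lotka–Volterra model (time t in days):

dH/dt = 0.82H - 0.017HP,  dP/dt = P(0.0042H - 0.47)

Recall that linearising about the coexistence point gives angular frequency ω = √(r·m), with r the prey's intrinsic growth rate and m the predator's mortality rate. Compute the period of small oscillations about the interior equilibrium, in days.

T ≈ 10.1 days

Here r = 0.82 and m = 0.47, so r·m = 0.385.
ω = √0.385 = 0.621 per day, hence T = 2π/ω ≈ 10.1 days.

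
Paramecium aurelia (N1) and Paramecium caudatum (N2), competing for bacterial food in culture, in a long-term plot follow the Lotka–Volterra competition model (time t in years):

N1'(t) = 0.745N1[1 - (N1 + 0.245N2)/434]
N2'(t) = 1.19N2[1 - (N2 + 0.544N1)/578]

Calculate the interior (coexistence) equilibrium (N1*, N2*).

Setting both brackets to zero gives the nullclines N1 + 0.245N2 = 434 and 0.544N1 + N2 = 578.
Substituting N2 = 578 - 0.544N1 into the first: N1(1 - 0.245·0.544) = 434 - 0.245·578.
So N1* = 292/0.867 = 337, and then N2* = 578 - 0.544·337 = 394.

N1* ≈ 337, N2* ≈ 394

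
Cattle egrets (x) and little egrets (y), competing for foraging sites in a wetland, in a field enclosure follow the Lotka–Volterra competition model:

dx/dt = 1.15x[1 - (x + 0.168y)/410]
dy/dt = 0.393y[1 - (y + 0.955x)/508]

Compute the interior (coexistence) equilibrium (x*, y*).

Setting both brackets to zero gives the nullclines x + 0.168y = 410 and 0.955x + y = 508.
Substituting y = 508 - 0.955x into the first: x(1 - 0.168·0.955) = 410 - 0.168·508.
So x* = 325/0.84 = 387, and then y* = 508 - 0.955·387 = 139.

x* ≈ 387, y* ≈ 139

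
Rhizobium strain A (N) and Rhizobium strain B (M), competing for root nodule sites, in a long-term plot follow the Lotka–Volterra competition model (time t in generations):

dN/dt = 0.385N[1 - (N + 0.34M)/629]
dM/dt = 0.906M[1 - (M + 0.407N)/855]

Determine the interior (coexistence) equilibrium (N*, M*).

N* ≈ 393, M* ≈ 695

Setting both brackets to zero gives the nullclines N + 0.34M = 629 and 0.407N + M = 855.
Substituting M = 855 - 0.407N into the first: N(1 - 0.34·0.407) = 629 - 0.34·855.
So N* = 338/0.862 = 393, and then M* = 855 - 0.407·393 = 695.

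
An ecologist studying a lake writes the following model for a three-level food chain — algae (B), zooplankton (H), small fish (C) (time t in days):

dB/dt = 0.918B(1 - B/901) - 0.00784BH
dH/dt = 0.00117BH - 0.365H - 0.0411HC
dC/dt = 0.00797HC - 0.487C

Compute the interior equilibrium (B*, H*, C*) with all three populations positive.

B* ≈ 431, H* ≈ 61.1, C* ≈ 3.38

From dC/dt = 0: 0.00797H* = 0.487, so H* = 61.1.
From dB/dt = 0: 0.918(1 - B*/901) = 0.00784·61.1, giving B* = 901·(1 - 0.522) = 431.
From dH/dt = 0: 0.00117·431 - 0.365 = 0.0411C*, so C* = 0.139/0.0411 = 3.38.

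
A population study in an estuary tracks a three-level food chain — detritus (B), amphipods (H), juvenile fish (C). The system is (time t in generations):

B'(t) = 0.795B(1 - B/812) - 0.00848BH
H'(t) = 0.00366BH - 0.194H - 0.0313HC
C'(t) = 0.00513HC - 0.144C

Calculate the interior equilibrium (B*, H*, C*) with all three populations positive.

B* ≈ 569, H* ≈ 28.1, C* ≈ 60.3

From dC/dt = 0: 0.00513H* = 0.144, so H* = 28.1.
From dB/dt = 0: 0.795(1 - B*/812) = 0.00848·28.1, giving B* = 812·(1 - 0.299) = 569.
From dH/dt = 0: 0.00366·569 - 0.194 = 0.0313C*, so C* = 1.89/0.0313 = 60.3.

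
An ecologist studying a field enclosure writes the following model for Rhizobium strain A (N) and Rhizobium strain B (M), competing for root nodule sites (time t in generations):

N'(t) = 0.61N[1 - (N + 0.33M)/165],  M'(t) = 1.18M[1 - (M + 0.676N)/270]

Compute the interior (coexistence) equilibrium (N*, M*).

N* ≈ 97.7, M* ≈ 204

Setting both brackets to zero gives the nullclines N + 0.33M = 165 and 0.676N + M = 270.
Substituting M = 270 - 0.676N into the first: N(1 - 0.33·0.676) = 165 - 0.33·270.
So N* = 75.9/0.777 = 97.7, and then M* = 270 - 0.676·97.7 = 204.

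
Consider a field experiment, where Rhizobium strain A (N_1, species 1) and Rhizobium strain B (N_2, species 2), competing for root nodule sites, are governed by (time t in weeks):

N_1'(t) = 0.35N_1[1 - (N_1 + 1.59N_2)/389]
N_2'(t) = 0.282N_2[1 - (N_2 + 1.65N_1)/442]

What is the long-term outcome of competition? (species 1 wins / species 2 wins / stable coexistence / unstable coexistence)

unstable coexistence (outcome depends on initial conditions)

Compare the nullcline intercepts: K1/α12 = 389/1.59 = 245 < K2 = 442; K2/α21 = 442/1.65 = 268 < K1 = 389.
Since both are reversed, neither can invade when rare; the interior point is a saddle.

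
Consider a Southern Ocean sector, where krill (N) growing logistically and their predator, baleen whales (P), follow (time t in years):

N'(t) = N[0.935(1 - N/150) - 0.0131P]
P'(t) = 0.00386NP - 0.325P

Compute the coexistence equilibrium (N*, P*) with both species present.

N* ≈ 84.2, P* ≈ 31.3

From dP/dt = 0 with P > 0: 0.00386N* = 0.325, so N* = 84.2.
Substitute into dN/dt = 0: 0.935(1 - 84.2/150) = 0.0131P*.
The bracket is 0.439, giving P* = 0.41/0.0131 = 31.3.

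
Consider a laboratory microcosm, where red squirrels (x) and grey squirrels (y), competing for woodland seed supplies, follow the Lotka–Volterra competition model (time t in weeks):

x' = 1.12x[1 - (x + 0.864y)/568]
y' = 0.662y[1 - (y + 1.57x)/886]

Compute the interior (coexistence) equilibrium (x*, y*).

x* ≈ 554, y* ≈ 16.2

Setting both brackets to zero gives the nullclines x + 0.864y = 568 and 1.57x + y = 886.
Substituting y = 886 - 1.57x into the first: x(1 - 0.864·1.57) = 568 - 0.864·886.
So x* = -198/-0.356 = 554, and then y* = 886 - 1.57·554 = 16.2.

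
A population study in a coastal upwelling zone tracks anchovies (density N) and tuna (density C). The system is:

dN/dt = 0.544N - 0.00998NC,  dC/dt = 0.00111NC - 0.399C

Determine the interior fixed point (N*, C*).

N* ≈ 359, C* ≈ 54.5

Set dC/dt = 0 with C > 0: 0.00111N - 0.399 = 0, so N* = 0.399/0.00111 = 359.
Set dN/dt = 0 with N > 0: 0.544 - 0.00998C = 0, so C* = 0.544/0.00998 = 54.5.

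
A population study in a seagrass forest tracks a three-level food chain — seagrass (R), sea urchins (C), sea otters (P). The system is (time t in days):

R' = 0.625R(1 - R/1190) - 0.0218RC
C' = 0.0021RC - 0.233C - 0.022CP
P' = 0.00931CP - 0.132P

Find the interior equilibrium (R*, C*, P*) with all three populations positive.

From dP/dt = 0: 0.00931C* = 0.132, so C* = 14.2.
From dR/dt = 0: 0.625(1 - R*/1190) = 0.0218·14.2, giving R* = 1190·(1 - 0.495) = 601.
From dC/dt = 0: 0.0021·601 - 0.233 = 0.022P*, so P* = 1.03/0.022 = 46.8.

R* ≈ 601, C* ≈ 14.2, P* ≈ 46.8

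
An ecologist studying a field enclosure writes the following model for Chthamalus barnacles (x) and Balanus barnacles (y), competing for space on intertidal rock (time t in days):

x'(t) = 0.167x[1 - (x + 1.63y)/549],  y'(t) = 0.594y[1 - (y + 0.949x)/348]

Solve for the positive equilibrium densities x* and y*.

Setting both brackets to zero gives the nullclines x + 1.63y = 549 and 0.949x + y = 348.
Substituting y = 348 - 0.949x into the first: x(1 - 1.63·0.949) = 549 - 1.63·348.
So x* = -18.2/-0.547 = 33.4, and then y* = 348 - 0.949·33.4 = 316.

x* ≈ 33.4, y* ≈ 316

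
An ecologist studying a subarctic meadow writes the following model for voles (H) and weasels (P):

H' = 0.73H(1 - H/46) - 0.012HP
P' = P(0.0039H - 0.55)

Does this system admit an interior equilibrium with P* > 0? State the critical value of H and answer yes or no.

Threshold H = 141; K < 141, so no, the predator goes extinct.

The predator equation gives dP/dt > 0 only when H > 0.55/0.0039 = 141.
Without the predator, H → K = 46. Since 46 < 141, the predator cannot invade.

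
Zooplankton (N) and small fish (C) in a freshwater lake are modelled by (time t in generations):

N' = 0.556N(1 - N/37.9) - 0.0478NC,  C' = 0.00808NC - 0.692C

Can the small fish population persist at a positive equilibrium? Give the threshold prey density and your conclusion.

Threshold N = 85.6; K < 85.6, so no, the predator goes extinct.

The predator equation gives dC/dt > 0 only when N > 0.692/0.00808 = 85.6.
Without the predator, N → K = 37.9. Since 37.9 < 85.6, the predator cannot invade.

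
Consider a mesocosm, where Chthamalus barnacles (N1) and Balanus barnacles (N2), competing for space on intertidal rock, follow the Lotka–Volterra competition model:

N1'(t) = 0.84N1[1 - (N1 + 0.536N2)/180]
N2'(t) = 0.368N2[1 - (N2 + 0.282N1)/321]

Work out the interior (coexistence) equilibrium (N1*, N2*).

Setting both brackets to zero gives the nullclines N1 + 0.536N2 = 180 and 0.282N1 + N2 = 321.
Substituting N2 = 321 - 0.282N1 into the first: N1(1 - 0.536·0.282) = 180 - 0.536·321.
So N1* = 7.94/0.849 = 9.36, and then N2* = 321 - 0.282·9.36 = 318.

N1* ≈ 9.36, N2* ≈ 318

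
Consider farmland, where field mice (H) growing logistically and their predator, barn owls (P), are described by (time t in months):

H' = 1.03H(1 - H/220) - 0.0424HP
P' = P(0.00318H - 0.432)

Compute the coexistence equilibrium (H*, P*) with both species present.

H* ≈ 136, P* ≈ 9.29

From dP/dt = 0 with P > 0: 0.00318H* = 0.432, so H* = 136.
Substitute into dH/dt = 0: 1.03(1 - 136/220) = 0.0424P*.
The bracket is 0.383, giving P* = 0.394/0.0424 = 9.29.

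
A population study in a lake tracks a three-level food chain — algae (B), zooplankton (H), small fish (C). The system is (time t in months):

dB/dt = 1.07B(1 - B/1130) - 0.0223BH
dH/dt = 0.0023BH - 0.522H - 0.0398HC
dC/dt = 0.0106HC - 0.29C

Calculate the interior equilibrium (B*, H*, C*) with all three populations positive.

B* ≈ 486, H* ≈ 27.4, C* ≈ 15

From dC/dt = 0: 0.0106H* = 0.29, so H* = 27.4.
From dB/dt = 0: 1.07(1 - B*/1130) = 0.0223·27.4, giving B* = 1130·(1 - 0.57) = 486.
From dH/dt = 0: 0.0023·486 - 0.522 = 0.0398C*, so C* = 0.595/0.0398 = 15.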